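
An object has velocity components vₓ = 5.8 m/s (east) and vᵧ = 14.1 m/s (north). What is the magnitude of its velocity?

|v| = √(vₓ² + vᵧ²) = √(5.8² + 14.1²) = √(232.45) = 15.25 m/s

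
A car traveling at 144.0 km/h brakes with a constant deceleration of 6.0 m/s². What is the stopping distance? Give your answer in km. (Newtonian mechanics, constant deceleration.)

v₀ = 144.0 km/h × 0.2777777777777778 = 40.0 m/s
d = v₀² / (2a) = 40.0² / (2 × 6.0) = 1600.0 / 12.0 = 133.333 m
d = 133.333 m / 1000.0 = 0.1333 km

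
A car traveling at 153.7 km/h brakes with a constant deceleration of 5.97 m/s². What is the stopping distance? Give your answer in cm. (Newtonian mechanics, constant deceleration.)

v₀ = 153.7 km/h × 0.2777777777777778 = 42.6944 m/s
d = v₀² / (2a) = 42.6944² / (2 × 5.97) = 1822.81 / 11.94 = 152.664 m
d = 152.664 m / 0.01 = 15270 cm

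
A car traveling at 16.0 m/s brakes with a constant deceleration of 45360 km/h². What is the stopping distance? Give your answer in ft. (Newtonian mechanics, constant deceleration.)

a = 45360 km/h² × 7.716049382716049e-05 = 3.5 m/s²
d = v₀² / (2a) = 16.0² / (2 × 3.5) = 256.0 / 7.0 = 36.5714 m
d = 36.5714 m / 0.3048 = 120.0 ft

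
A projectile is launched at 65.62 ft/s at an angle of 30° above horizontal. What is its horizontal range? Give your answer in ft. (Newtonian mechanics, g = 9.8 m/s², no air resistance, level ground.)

v₀ = 65.62 ft/s × 0.3048 = 20.001 m/s
R = v₀² × sin(2θ) / g = 20.001² × sin(2 × 30°) / 9.8 = 400.04 × 0.866025 / 9.8 = 35.3515 m
R = 35.3515 m / 0.3048 = 116.0 ft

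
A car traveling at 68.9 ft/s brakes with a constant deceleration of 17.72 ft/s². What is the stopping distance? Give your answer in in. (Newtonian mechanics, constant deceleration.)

v₀ = 68.9 ft/s × 0.3048 = 21.0007 m/s
a = 17.72 ft/s² × 0.3048 = 5.40106 m/s²
d = v₀² / (2a) = 21.0007² / (2 × 5.40106) = 441.029 / 10.8021 = 40.8281 m
d = 40.8281 m / 0.0254 = 1607 in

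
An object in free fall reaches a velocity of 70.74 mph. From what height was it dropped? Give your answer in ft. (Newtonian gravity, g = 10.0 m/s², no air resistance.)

v = 70.74 mph × 0.44704 = 31.6236 m/s
h = v² / (2g) = 31.6236² / (2 × 10.0) = 50.0026 m
h = 50.0026 m / 0.3048 = 164.1 ft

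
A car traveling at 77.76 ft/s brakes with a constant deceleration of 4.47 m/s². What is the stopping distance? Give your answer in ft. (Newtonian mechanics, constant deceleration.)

v₀ = 77.76 ft/s × 0.3048 = 23.7012 m/s
d = v₀² / (2a) = 23.7012² / (2 × 4.47) = 561.747 / 8.94 = 62.8352 m
d = 62.8352 m / 0.3048 = 206.2 ft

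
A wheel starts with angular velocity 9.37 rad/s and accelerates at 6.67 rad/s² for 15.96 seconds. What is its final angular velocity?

ω = ω₀ + αt = 9.37 + 6.67 × 15.96 = 115.82 rad/s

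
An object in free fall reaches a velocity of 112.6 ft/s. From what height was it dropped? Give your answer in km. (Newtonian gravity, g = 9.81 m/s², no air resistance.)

v = 112.6 ft/s × 0.3048 = 34.3205 m/s
h = v² / (2g) = 34.3205² / (2 × 9.81) = 60.0355 m
h = 60.0355 m / 1000.0 = 0.06004 km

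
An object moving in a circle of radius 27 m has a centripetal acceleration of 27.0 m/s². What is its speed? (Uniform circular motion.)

v = √(a_c × r) = √(27.0 × 27) = 27.0 m/s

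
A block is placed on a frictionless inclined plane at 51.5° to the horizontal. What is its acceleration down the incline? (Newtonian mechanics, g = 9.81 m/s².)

a = g sin(θ) = 9.81 × sin(51.5°) = 9.81 × 0.7826 = 7.68 m/s²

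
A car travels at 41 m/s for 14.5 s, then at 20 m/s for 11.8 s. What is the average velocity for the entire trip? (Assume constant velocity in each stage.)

d₁ = v₁t₁ = 41 × 14.5 = 594.5 m
d₂ = v₂t₂ = 20 × 11.8 = 236.0 m
d_total = 830.5 m, t_total = 26.3 s
v_avg = d_total/t_total = 830.5/26.3 = 31.58 m/s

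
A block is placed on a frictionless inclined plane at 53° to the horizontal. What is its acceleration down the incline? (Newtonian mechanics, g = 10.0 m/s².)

a = g sin(θ) = 10.0 × sin(53°) = 10.0 × 0.7986 = 7.99 m/s²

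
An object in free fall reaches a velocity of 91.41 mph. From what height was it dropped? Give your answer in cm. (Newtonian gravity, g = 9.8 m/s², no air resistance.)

v = 91.41 mph × 0.44704 = 40.8639 m/s
h = v² / (2g) = 40.8639² / (2 × 9.8) = 85.1969 m
h = 85.1969 m / 0.01 = 8520 cm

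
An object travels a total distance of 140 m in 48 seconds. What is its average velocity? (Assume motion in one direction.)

v_avg = Δd / Δt = 140 / 48 = 2.92 m/s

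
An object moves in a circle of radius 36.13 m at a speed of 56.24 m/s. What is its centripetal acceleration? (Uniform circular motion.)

a_c = v²/r = 56.24²/36.13 = 3162.9376/36.13 = 87.54 m/s²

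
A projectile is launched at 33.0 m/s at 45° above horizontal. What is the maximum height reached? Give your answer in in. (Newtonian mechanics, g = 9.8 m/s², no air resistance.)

H = v₀² × sin²(θ) / (2g) = 33.0² × sin(45°)² / (2 × 9.8) = 1089.0 × 0.5 / 19.6 = 27.7806 m
H = 27.7806 m / 0.0254 = 1094 in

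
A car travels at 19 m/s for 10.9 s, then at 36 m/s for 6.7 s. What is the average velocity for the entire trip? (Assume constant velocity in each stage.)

d₁ = v₁t₁ = 19 × 10.9 = 207.1 m
d₂ = v₂t₂ = 36 × 6.7 = 241.2 m
d_total = 448.3 m, t_total = 17.6 s
v_avg = d_total/t_total = 448.3/17.6 = 25.47 m/s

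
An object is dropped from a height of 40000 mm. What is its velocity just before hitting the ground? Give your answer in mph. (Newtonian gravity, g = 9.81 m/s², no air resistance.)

h = 40000 mm × 0.001 = 40.0 m
v = √(2gh) = √(2 × 9.81 × 40.0) = 28.0143 m/s
v = 28.0143 m/s / 0.44704 = 62.67 mph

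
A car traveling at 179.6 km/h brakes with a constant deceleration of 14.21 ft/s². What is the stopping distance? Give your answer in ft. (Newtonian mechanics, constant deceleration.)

v₀ = 179.6 km/h × 0.2777777777777778 = 49.8889 m/s
a = 14.21 ft/s² × 0.3048 = 4.33121 m/s²
d = v₀² / (2a) = 49.8889² / (2 × 4.33121) = 2488.9 / 8.66242 = 287.322 m
d = 287.322 m / 0.3048 = 942.7 ft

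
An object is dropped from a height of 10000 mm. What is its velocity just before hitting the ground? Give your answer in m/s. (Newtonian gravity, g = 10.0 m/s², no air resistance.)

h = 10000 mm × 0.001 = 10.0 m
v = √(2gh) = √(2 × 10.0 × 10.0) = 14.14 m/s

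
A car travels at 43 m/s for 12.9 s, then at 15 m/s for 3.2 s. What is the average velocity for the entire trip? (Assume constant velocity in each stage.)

d₁ = v₁t₁ = 43 × 12.9 = 554.7 m
d₂ = v₂t₂ = 15 × 3.2 = 48.0 m
d_total = 602.7 m, t_total = 16.1 s
v_avg = d_total/t_total = 602.7/16.1 = 37.43 m/s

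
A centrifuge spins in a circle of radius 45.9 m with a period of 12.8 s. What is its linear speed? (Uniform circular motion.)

v = 2πr/T = 2π×45.9/12.8 = 22.53 m/s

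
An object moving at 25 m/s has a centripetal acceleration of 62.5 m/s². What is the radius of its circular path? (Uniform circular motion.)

r = v²/a_c = 25²/62.5 = 10.0 m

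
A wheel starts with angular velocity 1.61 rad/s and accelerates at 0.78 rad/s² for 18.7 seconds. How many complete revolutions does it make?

θ = ω₀t + ½αt² = 1.61×18.7 + ½×0.78×18.7² = 166.4861 rad
Total revolutions = θ/(2π) = 166.4861/(2π) = 26.5
Complete revolutions = ⌊26.5⌋ = 26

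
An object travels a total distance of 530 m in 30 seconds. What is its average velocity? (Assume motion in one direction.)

v_avg = Δd / Δt = 530 / 30 = 17.67 m/s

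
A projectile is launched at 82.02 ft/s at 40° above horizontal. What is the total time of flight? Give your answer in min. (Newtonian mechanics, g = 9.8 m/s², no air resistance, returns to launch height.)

v₀ = 82.02 ft/s × 0.3048 = 24.9997 m/s
T = 2 × v₀ × sin(θ) / g = 2 × 24.9997 × sin(40°) / 9.8 = 2 × 24.9997 × 0.642788 / 9.8 = 3.27949 s
T = 3.27949 s / 60.0 = 0.05466 min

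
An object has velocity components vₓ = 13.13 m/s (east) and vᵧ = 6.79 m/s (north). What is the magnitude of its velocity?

|v| = √(vₓ² + vᵧ²) = √(13.13² + 6.79²) = √(218.501) = 14.78 m/s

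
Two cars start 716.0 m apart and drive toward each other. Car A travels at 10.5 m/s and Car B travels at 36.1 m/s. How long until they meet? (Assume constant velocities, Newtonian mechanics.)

Combined speed: v_combined = 10.5 + 36.1 = 46.6 m/s
Time to meet: t = d/v_combined = 716.0/46.6 = 15.36 s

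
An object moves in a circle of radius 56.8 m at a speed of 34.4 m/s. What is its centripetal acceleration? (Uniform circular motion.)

a_c = v²/r = 34.4²/56.8 = 1183.36/56.8 = 20.83 m/s²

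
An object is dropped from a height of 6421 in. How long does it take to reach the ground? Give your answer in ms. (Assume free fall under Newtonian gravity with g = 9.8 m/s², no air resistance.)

h = 6421 in × 0.0254 = 163.093 m
t = √(2h/g) = √(2 × 163.093 / 9.8) = 5.76925 s
t = 5.76925 s / 0.001 = 5769 ms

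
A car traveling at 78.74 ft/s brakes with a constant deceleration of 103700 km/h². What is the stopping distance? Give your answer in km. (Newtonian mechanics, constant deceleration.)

v₀ = 78.74 ft/s × 0.3048 = 24.0 m/s
a = 103700 km/h² × 7.716049382716049e-05 = 8.00154 m/s²
d = v₀² / (2a) = 24.0² / (2 × 8.00154) = 576.0 / 16.0031 = 35.993 m
d = 35.993 m / 1000.0 = 0.03599 km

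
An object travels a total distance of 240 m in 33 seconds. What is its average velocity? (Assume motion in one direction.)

v_avg = Δd / Δt = 240 / 33 = 7.27 m/s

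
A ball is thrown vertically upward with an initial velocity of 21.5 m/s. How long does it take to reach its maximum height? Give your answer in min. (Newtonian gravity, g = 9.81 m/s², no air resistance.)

t_up = v₀ / g = 21.5 / 9.81 = 2.19164 s
t_up = 2.19164 s / 60.0 = 0.03653 min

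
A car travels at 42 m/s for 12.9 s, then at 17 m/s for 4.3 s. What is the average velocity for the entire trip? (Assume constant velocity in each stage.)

d₁ = v₁t₁ = 42 × 12.9 = 541.8 m
d₂ = v₂t₂ = 17 × 4.3 = 73.1 m
d_total = 614.9 m, t_total = 17.2 s
v_avg = d_total/t_total = 614.9/17.2 = 35.75 m/s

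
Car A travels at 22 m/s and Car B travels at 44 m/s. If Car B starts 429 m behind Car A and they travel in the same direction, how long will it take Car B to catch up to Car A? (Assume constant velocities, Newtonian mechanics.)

Relative speed: v_rel = 44 - 22 = 22 m/s
Time to catch: t = d₀/v_rel = 429/22 = 19.5 s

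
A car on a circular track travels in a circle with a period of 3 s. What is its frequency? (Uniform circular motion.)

f = 1/T = 1/3 = 0.3333 Hz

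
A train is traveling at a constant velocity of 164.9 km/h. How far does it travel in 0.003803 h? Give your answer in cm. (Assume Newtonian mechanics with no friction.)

v = 164.9 km/h × 0.2777777777777778 = 45.8056 m/s
t = 0.003803 h × 3600.0 = 13.6908 s
d = v × t = 45.8056 × 13.6908 = 627.115 m
d = 627.115 m / 0.01 = 62710 cm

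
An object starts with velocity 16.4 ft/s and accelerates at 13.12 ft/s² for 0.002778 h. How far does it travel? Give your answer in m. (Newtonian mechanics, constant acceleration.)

v₀ = 16.4 ft/s × 0.3048 = 4.99872 m/s
a = 13.12 ft/s² × 0.3048 = 3.99898 m/s²
t = 0.002778 h × 3600.0 = 10.0008 s
d = v₀ × t + ½ × a × t² = 4.99872 × 10.0008 + 0.5 × 3.99898 × 10.0008² = 250.0 m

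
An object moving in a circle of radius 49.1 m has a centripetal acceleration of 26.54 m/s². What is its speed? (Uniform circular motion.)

v = √(a_c × r) = √(26.54 × 49.1) = 36.1 m/s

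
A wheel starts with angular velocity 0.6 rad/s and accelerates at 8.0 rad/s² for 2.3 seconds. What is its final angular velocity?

ω = ω₀ + αt = 0.6 + 8.0 × 2.3 = 19.0 rad/s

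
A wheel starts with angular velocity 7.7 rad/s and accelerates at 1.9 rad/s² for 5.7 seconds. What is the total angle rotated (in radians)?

θ = ω₀t + ½αt² = 7.7×5.7 + ½×1.9×5.7² = 74.76 rad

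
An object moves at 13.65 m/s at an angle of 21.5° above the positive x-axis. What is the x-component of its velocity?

vₓ = v cos(θ) = 13.65 × cos(21.5°) = 12.7 m/s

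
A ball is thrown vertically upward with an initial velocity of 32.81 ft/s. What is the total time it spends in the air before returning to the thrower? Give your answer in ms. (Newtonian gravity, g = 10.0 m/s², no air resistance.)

v₀ = 32.81 ft/s × 0.3048 = 10.0005 m/s
t_total = 2 × v₀ / g = 2 × 10.0005 / 10.0 = 2.0001 s
t_total = 2.0001 s / 0.001 = 2000 ms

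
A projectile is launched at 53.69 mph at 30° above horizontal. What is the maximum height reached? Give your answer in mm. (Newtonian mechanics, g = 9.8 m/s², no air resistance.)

v₀ = 53.69 mph × 0.44704 = 24.0016 m/s
H = v₀² × sin²(θ) / (2g) = 24.0016² × sin(30°)² / (2 × 9.8) = 576.077 × 0.25 / 19.6 = 7.34792 m
H = 7.34792 m / 0.001 = 7348 mm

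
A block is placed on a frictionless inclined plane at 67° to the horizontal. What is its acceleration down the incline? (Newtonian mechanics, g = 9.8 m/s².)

a = g sin(θ) = 9.8 × sin(67°) = 9.8 × 0.9205 = 9.02 m/s²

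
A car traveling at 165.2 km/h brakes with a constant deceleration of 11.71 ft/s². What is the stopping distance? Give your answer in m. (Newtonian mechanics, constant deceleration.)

v₀ = 165.2 km/h × 0.2777777777777778 = 45.8889 m/s
a = 11.71 ft/s² × 0.3048 = 3.56921 m/s²
d = v₀² / (2a) = 45.8889² / (2 × 3.56921) = 2105.79 / 7.13842 = 295.0 m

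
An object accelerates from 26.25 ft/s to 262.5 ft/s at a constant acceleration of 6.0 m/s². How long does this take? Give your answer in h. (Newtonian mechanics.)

v₀ = 26.25 ft/s × 0.3048 = 8.001 m/s
v = 262.5 ft/s × 0.3048 = 80.01 m/s
t = (v - v₀) / a = (80.01 - 8.001) / 6.0 = 12.0015 s
t = 12.0015 s / 3600.0 = 0.003334 h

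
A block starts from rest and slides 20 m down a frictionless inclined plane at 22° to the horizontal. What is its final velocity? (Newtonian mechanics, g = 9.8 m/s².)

a = g sin(θ) = 9.8 × sin(22°) = 3.6711 m/s²
v = √(2ad) = √(2 × 3.6711 × 20) = 12.12 m/s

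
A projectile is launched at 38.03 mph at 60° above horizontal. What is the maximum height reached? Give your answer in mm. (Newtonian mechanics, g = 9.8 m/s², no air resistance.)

v₀ = 38.03 mph × 0.44704 = 17.0009 m/s
H = v₀² × sin²(θ) / (2g) = 17.0009² × sin(60°)² / (2 × 9.8) = 289.031 × 0.75 / 19.6 = 11.0599 m
H = 11.0599 m / 0.001 = 11060 mm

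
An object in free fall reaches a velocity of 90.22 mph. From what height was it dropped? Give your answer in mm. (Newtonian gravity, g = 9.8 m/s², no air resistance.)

v = 90.22 mph × 0.44704 = 40.3319 m/s
h = v² / (2g) = 40.3319² / (2 × 9.8) = 82.993 m
h = 82.993 m / 0.001 = 82990 mm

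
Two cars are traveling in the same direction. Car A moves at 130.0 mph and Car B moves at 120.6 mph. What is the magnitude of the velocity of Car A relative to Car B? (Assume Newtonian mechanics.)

v_rel = |v_A - v_B| = |130.0 - 120.6| = 9.4 mph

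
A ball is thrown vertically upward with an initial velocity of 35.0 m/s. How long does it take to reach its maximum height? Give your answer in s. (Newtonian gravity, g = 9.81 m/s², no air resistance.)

t_up = v₀ / g = 35.0 / 9.81 = 3.568 s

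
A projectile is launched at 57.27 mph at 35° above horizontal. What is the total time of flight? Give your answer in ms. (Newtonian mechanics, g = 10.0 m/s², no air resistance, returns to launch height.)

v₀ = 57.27 mph × 0.44704 = 25.602 m/s
T = 2 × v₀ × sin(θ) / g = 2 × 25.602 × sin(35°) / 10.0 = 2 × 25.602 × 0.573576 / 10.0 = 2.93694 s
T = 2.93694 s / 0.001 = 2937 ms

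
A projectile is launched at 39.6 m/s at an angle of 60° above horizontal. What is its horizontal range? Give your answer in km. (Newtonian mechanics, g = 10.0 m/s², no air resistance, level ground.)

R = v₀² × sin(2θ) / g = 39.6² × sin(2 × 60°) / 10.0 = 1568.16 × 0.866025 / 10.0 = 135.807 m
R = 135.807 m / 1000.0 = 0.1358 km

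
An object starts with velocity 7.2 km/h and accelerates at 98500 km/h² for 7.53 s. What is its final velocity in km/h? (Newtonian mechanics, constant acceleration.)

v₀ = 7.2 km/h × 0.2777777777777778 = 2.0 m/s
a = 98500 km/h² × 7.716049382716049e-05 = 7.60031 m/s²
v = v₀ + a × t = 2.0 + 7.60031 × 7.53 = 59.2303 m/s
v = 59.2303 m/s / 0.2777777777777778 = 213.2 km/h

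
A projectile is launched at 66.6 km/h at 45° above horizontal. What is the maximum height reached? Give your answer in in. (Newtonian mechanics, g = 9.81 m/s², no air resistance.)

v₀ = 66.6 km/h × 0.2777777777777778 = 18.5 m/s
H = v₀² × sin²(θ) / (2g) = 18.5² × sin(45°)² / (2 × 9.81) = 342.25 × 0.5 / 19.62 = 8.72197 m
H = 8.72197 m / 0.0254 = 343.4 in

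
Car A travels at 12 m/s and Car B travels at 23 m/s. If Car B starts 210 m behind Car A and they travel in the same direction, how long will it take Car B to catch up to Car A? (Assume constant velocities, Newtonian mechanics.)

Relative speed: v_rel = 23 - 12 = 11 m/s
Time to catch: t = d₀/v_rel = 210/11 = 19.09 s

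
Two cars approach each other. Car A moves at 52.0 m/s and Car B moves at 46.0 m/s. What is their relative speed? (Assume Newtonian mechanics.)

v_rel = v_A + v_B = 52.0 + 46.0 = 98.0 m/s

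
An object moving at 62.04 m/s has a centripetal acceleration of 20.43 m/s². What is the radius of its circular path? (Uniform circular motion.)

r = v²/a_c = 62.04²/20.43 = 188.4 m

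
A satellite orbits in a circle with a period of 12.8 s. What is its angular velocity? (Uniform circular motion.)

ω = 2π/T = 2π/12.8 = 0.4909 rad/s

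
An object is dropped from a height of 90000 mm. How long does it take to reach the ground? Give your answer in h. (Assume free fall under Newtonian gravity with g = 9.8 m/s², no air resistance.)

h = 90000 mm × 0.001 = 90.0 m
t = √(2h/g) = √(2 × 90.0 / 9.8) = 4.28571 s
t = 4.28571 s / 3600.0 = 0.00119 h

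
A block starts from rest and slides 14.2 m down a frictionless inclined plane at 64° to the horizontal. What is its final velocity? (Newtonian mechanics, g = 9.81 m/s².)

a = g sin(θ) = 9.81 × sin(64°) = 8.8172 m/s²
v = √(2ad) = √(2 × 8.8172 × 14.2) = 15.82 m/s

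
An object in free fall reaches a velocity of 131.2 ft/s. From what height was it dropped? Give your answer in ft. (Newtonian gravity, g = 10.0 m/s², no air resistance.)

v = 131.2 ft/s × 0.3048 = 39.9898 m/s
h = v² / (2g) = 39.9898² / (2 × 10.0) = 79.9592 m
h = 79.9592 m / 0.3048 = 262.3 ft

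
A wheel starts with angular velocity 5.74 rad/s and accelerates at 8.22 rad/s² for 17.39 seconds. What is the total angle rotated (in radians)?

θ = ω₀t + ½αt² = 5.74×17.39 + ½×8.22×17.39² = 1342.73 rad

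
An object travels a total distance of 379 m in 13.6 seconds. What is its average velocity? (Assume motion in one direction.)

v_avg = Δd / Δt = 379 / 13.6 = 27.87 m/s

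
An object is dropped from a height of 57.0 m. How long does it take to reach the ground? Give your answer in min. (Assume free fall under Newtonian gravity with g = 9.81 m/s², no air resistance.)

t = √(2h/g) = √(2 × 57.0 / 9.81) = 3.40893 s
t = 3.40893 s / 60.0 = 0.05682 min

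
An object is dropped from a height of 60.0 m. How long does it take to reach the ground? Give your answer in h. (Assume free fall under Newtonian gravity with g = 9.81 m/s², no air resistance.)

t = √(2h/g) = √(2 × 60.0 / 9.81) = 3.49749 s
t = 3.49749 s / 3600.0 = 0.0009715 h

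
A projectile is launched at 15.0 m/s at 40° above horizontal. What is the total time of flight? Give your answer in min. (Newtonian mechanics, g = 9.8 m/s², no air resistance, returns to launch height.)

T = 2 × v₀ × sin(θ) / g = 2 × 15.0 × sin(40°) / 9.8 = 2 × 15.0 × 0.642788 / 9.8 = 1.96772 s
T = 1.96772 s / 60.0 = 0.0328 min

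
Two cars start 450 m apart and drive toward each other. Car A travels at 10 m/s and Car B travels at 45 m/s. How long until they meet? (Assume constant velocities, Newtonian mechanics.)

Combined speed: v_combined = 10 + 45 = 55 m/s
Time to meet: t = d/v_combined = 450/55 = 8.18 s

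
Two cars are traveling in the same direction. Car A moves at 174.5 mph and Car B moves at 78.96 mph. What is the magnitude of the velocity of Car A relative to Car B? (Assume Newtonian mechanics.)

v_rel = |v_A - v_B| = |174.5 - 78.96| = 95.54 mph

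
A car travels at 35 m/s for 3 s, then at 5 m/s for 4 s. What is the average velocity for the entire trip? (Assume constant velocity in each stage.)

d₁ = v₁t₁ = 35 × 3 = 105 m
d₂ = v₂t₂ = 5 × 4 = 20 m
d_total = 125 m, t_total = 7 s
v_avg = d_total/t_total = 125/7 = 17.86 m/s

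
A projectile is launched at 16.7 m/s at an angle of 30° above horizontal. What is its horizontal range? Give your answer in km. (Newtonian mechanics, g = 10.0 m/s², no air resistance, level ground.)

R = v₀² × sin(2θ) / g = 16.7² × sin(2 × 30°) / 10.0 = 278.89 × 0.866025 / 10.0 = 24.1526 m
R = 24.1526 m / 1000.0 = 0.02415 km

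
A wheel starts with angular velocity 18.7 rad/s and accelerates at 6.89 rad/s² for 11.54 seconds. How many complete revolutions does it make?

θ = ω₀t + ½αt² = 18.7×11.54 + ½×6.89×11.54² = 674.574162 rad
Total revolutions = θ/(2π) = 674.574162/(2π) = 107.36
Complete revolutions = ⌊107.36⌋ = 107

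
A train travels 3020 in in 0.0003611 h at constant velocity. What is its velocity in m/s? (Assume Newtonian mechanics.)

d = 3020 in × 0.0254 = 76.708 m
t = 0.0003611 h × 3600.0 = 1.29996 s
v = d / t = 76.708 / 1.29996 = 59.01 m/s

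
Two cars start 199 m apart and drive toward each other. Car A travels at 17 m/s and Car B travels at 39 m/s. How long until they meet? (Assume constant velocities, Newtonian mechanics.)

Combined speed: v_combined = 17 + 39 = 56 m/s
Time to meet: t = d/v_combined = 199/56 = 3.55 s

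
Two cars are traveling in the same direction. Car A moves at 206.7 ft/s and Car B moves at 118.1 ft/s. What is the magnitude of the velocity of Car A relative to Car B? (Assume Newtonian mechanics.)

v_rel = |v_A - v_B| = |206.7 - 118.1| = 88.6 ft/s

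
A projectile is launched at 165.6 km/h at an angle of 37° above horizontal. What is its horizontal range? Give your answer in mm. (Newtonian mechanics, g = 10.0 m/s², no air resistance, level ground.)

v₀ = 165.6 km/h × 0.2777777777777778 = 46.0 m/s
R = v₀² × sin(2θ) / g = 46.0² × sin(2 × 37°) / 10.0 = 2116.0 × 0.961262 / 10.0 = 203.403 m
R = 203.403 m / 0.001 = 203400 mm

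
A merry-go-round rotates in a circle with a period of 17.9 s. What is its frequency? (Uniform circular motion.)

f = 1/T = 1/17.9 = 0.0559 Hz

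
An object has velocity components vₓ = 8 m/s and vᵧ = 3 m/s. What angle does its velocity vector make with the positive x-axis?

θ = arctan(vᵧ/vₓ) = arctan(3/8) = 20.56°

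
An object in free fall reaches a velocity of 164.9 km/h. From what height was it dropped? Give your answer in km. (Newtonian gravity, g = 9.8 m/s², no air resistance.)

v = 164.9 km/h × 0.2777777777777778 = 45.8056 m/s
h = v² / (2g) = 45.8056² / (2 × 9.8) = 107.049 m
h = 107.049 m / 1000.0 = 0.107 km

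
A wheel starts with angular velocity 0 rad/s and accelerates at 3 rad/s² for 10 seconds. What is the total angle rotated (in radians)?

θ = ω₀t + ½αt² = 0×10 + ½×3×10² = 150.0 rad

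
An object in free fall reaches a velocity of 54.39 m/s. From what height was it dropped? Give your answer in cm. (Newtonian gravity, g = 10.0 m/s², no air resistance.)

h = v² / (2g) = 54.39² / (2 × 10.0) = 147.914 m
h = 147.914 m / 0.01 = 14790 cm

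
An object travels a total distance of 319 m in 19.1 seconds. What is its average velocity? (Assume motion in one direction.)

v_avg = Δd / Δt = 319 / 19.1 = 16.7 m/s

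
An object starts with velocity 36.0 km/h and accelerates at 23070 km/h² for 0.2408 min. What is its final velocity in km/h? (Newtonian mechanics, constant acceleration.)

v₀ = 36.0 km/h × 0.2777777777777778 = 10.0 m/s
a = 23070 km/h² × 7.716049382716049e-05 = 1.78009 m/s²
t = 0.2408 min × 60.0 = 14.448 s
v = v₀ + a × t = 10.0 + 1.78009 × 14.448 = 35.7187 m/s
v = 35.7187 m/s / 0.2777777777777778 = 128.6 km/h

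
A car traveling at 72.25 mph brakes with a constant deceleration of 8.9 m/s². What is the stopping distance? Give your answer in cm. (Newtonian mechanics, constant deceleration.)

v₀ = 72.25 mph × 0.44704 = 32.2986 m/s
d = v₀² / (2a) = 32.2986² / (2 × 8.9) = 1043.2 / 17.8 = 58.6067 m
d = 58.6067 m / 0.01 = 5861 cm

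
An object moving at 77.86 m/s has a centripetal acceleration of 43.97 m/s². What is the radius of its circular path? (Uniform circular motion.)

r = v²/a_c = 77.86²/43.97 = 137.87 m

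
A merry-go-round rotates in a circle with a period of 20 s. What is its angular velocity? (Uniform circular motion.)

ω = 2π/T = 2π/20 = 0.3142 rad/s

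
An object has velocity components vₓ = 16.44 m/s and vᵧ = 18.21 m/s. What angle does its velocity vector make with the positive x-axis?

θ = arctan(vᵧ/vₓ) = arctan(18.21/16.44) = 47.92°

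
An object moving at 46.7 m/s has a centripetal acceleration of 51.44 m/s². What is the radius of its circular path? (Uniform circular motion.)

r = v²/a_c = 46.7²/51.44 = 42.4 m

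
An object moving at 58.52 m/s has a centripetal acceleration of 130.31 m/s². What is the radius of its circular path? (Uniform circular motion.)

r = v²/a_c = 58.52²/130.31 = 26.28 m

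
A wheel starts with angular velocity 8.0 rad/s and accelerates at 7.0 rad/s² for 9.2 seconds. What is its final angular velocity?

ω = ω₀ + αt = 8.0 + 7.0 × 9.2 = 72.4 rad/s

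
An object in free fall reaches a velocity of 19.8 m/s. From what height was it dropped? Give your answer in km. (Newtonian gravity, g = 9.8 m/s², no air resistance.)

h = v² / (2g) = 19.8² / (2 × 9.8) = 20.002 m
h = 20.002 m / 1000.0 = 0.02 km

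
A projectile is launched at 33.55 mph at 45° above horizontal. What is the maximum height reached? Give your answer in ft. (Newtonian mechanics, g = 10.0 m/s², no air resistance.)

v₀ = 33.55 mph × 0.44704 = 14.9982 m/s
H = v₀² × sin²(θ) / (2g) = 14.9982² × sin(45°)² / (2 × 10.0) = 224.946 × 0.5 / 20.0 = 5.62365 m
H = 5.62365 m / 0.3048 = 18.45 ft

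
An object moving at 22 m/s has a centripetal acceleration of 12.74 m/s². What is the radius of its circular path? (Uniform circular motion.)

r = v²/a_c = 22²/12.74 = 37.99 m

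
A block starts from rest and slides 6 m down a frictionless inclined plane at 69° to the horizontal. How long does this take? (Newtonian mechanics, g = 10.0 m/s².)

a = g sin(θ) = 10.0 × sin(69°) = 9.3358 m/s²
t = √(2d/a) = √(2 × 6 / 9.3358) = 1.13 s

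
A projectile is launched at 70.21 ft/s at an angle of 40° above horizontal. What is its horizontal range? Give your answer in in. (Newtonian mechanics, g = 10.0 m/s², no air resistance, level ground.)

v₀ = 70.21 ft/s × 0.3048 = 21.4 m/s
R = v₀² × sin(2θ) / g = 21.4² × sin(2 × 40°) / 10.0 = 457.96 × 0.984808 / 10.0 = 45.1003 m
R = 45.1003 m / 0.0254 = 1776 in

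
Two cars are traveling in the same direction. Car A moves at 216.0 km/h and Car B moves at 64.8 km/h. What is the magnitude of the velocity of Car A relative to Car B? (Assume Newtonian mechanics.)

v_rel = |v_A - v_B| = |216.0 - 64.8| = 151.2 km/h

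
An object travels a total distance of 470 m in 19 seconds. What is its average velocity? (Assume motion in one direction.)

v_avg = Δd / Δt = 470 / 19 = 24.74 m/s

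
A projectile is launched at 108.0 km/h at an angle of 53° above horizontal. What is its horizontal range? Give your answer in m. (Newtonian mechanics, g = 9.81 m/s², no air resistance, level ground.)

v₀ = 108.0 km/h × 0.2777777777777778 = 30.0 m/s
R = v₀² × sin(2θ) / g = 30.0² × sin(2 × 53°) / 9.81 = 900.0 × 0.961262 / 9.81 = 88.19 m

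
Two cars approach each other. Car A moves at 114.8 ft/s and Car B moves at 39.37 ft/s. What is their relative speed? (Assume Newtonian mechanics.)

v_rel = v_A + v_B = 114.8 + 39.37 = 154.17 ft/s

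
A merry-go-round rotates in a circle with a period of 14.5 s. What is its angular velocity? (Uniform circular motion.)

ω = 2π/T = 2π/14.5 = 0.4333 rad/s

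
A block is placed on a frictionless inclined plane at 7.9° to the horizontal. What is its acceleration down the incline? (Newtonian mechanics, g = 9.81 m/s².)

a = g sin(θ) = 9.81 × sin(7.9°) = 9.81 × 0.1374 = 1.35 m/s²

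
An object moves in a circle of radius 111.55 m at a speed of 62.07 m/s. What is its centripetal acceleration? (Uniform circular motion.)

a_c = v²/r = 62.07²/111.55 = 3852.6849/111.55 = 34.54 m/s²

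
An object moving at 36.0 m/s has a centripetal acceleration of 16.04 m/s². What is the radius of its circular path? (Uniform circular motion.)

r = v²/a_c = 36.0²/16.04 = 80.8 m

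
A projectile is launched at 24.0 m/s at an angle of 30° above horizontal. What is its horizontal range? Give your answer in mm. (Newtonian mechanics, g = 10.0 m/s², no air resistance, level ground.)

R = v₀² × sin(2θ) / g = 24.0² × sin(2 × 30°) / 10.0 = 576.0 × 0.866025 / 10.0 = 49.883 m
R = 49.883 m / 0.001 = 49880 mm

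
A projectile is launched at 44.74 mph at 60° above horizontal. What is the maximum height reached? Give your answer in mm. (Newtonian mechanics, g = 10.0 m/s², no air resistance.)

v₀ = 44.74 mph × 0.44704 = 20.0006 m/s
H = v₀² × sin²(θ) / (2g) = 20.0006² × sin(60°)² / (2 × 10.0) = 400.024 × 0.75 / 20.0 = 15.0009 m
H = 15.0009 m / 0.001 = 15000 mm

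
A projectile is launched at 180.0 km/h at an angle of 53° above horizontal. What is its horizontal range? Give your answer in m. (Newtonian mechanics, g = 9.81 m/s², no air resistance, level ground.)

v₀ = 180.0 km/h × 0.2777777777777778 = 50.0 m/s
R = v₀² × sin(2θ) / g = 50.0² × sin(2 × 53°) / 9.81 = 2500.0 × 0.961262 / 9.81 = 245.0 m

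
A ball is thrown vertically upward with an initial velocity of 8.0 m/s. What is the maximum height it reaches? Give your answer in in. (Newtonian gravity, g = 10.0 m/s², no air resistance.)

h_max = v₀² / (2g) = 8.0² / (2 × 10.0) = 64.0 / 20.0 = 3.2 m
h_max = 3.2 m / 0.0254 = 126.0 in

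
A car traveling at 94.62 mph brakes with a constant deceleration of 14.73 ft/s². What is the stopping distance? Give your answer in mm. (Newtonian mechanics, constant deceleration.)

v₀ = 94.62 mph × 0.44704 = 42.2989 m/s
a = 14.73 ft/s² × 0.3048 = 4.4897 m/s²
d = v₀² / (2a) = 42.2989² / (2 × 4.4897) = 1789.2 / 8.9794 = 199.256 m
d = 199.256 m / 0.001 = 199300 mm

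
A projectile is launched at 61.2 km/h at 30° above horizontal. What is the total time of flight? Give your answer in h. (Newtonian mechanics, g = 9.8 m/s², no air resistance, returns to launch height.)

v₀ = 61.2 km/h × 0.2777777777777778 = 17.0 m/s
T = 2 × v₀ × sin(θ) / g = 2 × 17.0 × sin(30°) / 9.8 = 2 × 17.0 × 0.5 / 9.8 = 1.73469 s
T = 1.73469 s / 3600.0 = 0.0004819 h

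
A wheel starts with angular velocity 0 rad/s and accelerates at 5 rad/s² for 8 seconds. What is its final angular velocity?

ω = ω₀ + αt = 0 + 5 × 8 = 40 rad/s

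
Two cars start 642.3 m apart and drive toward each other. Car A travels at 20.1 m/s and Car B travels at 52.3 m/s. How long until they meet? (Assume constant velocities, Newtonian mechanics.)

Combined speed: v_combined = 20.1 + 52.3 = 72.4 m/s
Time to meet: t = d/v_combined = 642.3/72.4 = 8.87 s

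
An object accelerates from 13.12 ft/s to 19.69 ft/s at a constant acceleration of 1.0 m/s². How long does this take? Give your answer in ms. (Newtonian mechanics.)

v₀ = 13.12 ft/s × 0.3048 = 3.99898 m/s
v = 19.69 ft/s × 0.3048 = 6.00151 m/s
t = (v - v₀) / a = (6.00151 - 3.99898) / 1.0 = 2.00253 s
t = 2.00253 s / 0.001 = 2003 ms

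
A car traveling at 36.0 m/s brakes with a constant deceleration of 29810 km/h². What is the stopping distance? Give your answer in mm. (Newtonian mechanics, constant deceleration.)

a = 29810 km/h² × 7.716049382716049e-05 = 2.30015 m/s²
d = v₀² / (2a) = 36.0² / (2 × 2.30015) = 1296.0 / 4.6003 = 281.721 m
d = 281.721 m / 0.001 = 281700 mm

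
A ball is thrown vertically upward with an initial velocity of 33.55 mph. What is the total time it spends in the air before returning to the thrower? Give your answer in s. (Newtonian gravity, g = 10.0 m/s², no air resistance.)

v₀ = 33.55 mph × 0.44704 = 14.9982 m/s
t_total = 2 × v₀ / g = 2 × 14.9982 / 10.0 = 3.0 s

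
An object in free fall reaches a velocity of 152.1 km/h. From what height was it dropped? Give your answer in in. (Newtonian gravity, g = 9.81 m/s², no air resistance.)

v = 152.1 km/h × 0.2777777777777778 = 42.25 m/s
h = v² / (2g) = 42.25² / (2 × 9.81) = 90.9818 m
h = 90.9818 m / 0.0254 = 3582 in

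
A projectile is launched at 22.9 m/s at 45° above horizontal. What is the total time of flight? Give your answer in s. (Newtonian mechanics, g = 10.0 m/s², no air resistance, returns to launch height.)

T = 2 × v₀ × sin(θ) / g = 2 × 22.9 × sin(45°) / 10.0 = 2 × 22.9 × 0.707107 / 10.0 = 3.239 s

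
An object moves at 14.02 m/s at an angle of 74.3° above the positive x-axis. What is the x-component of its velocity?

vₓ = v cos(θ) = 14.02 × cos(74.3°) = 3.79 m/s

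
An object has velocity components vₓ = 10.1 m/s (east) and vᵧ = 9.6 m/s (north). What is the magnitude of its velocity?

|v| = √(vₓ² + vᵧ²) = √(10.1² + 9.6²) = √(194.17) = 13.93 m/s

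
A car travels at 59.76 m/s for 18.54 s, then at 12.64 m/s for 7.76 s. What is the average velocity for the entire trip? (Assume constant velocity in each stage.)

d₁ = v₁t₁ = 59.76 × 18.54 = 1107.9504 m
d₂ = v₂t₂ = 12.64 × 7.76 = 98.0864 m
d_total = 1206.0368 m, t_total = 26.3 s
v_avg = d_total/t_total = 1206.0368/26.3 = 45.86 m/s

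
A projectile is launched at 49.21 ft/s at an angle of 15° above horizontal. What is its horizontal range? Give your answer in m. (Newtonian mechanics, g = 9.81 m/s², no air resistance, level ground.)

v₀ = 49.21 ft/s × 0.3048 = 14.9992 m/s
R = v₀² × sin(2θ) / g = 14.9992² × sin(2 × 15°) / 9.81 = 224.976 × 0.5 / 9.81 = 11.47 m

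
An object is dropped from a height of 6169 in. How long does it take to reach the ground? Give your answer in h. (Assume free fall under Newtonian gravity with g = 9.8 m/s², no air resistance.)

h = 6169 in × 0.0254 = 156.693 m
t = √(2h/g) = √(2 × 156.693 / 9.8) = 5.65492 s
t = 5.65492 s / 3600.0 = 0.001571 h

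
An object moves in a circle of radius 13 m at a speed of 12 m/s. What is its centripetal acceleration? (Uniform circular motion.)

a_c = v²/r = 12²/13 = 144/13 = 11.08 m/s²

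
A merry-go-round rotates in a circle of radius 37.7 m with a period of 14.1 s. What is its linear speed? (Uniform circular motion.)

v = 2πr/T = 2π×37.7/14.1 = 16.8 m/s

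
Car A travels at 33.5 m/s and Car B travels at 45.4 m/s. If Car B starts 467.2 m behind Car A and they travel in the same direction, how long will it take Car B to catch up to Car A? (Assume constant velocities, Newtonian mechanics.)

Relative speed: v_rel = 45.4 - 33.5 = 11.9 m/s
Time to catch: t = d₀/v_rel = 467.2/11.9 = 39.26 s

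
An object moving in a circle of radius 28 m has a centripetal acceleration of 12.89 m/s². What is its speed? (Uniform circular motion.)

v = √(a_c × r) = √(12.89 × 28) = 19.0 m/s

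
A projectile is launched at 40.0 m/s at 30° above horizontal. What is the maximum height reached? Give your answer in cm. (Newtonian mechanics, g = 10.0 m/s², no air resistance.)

H = v₀² × sin²(θ) / (2g) = 40.0² × sin(30°)² / (2 × 10.0) = 1600.0 × 0.25 / 20.0 = 20.0 m
H = 20.0 m / 0.01 = 2000 cm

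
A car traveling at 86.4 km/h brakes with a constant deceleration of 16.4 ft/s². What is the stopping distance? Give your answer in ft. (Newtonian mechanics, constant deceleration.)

v₀ = 86.4 km/h × 0.2777777777777778 = 24.0 m/s
a = 16.4 ft/s² × 0.3048 = 4.99872 m/s²
d = v₀² / (2a) = 24.0² / (2 × 4.99872) = 576.0 / 9.99744 = 57.6147 m
d = 57.6147 m / 0.3048 = 189.0 ft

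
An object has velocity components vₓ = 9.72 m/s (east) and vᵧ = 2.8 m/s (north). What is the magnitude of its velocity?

|v| = √(vₓ² + vᵧ²) = √(9.72² + 2.8²) = √(102.3184) = 10.12 m/s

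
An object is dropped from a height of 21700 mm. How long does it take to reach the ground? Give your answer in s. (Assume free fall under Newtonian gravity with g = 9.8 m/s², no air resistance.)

h = 21700 mm × 0.001 = 21.7 m
t = √(2h/g) = √(2 × 21.7 / 9.8) = 2.104 s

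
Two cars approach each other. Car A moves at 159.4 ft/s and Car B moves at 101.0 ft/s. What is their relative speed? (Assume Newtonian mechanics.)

v_rel = v_A + v_B = 159.4 + 101.0 = 260.4 ft/s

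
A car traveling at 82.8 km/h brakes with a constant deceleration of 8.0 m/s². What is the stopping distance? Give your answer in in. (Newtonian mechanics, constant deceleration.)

v₀ = 82.8 km/h × 0.2777777777777778 = 23.0 m/s
d = v₀² / (2a) = 23.0² / (2 × 8.0) = 529.0 / 16.0 = 33.0625 m
d = 33.0625 m / 0.0254 = 1302 in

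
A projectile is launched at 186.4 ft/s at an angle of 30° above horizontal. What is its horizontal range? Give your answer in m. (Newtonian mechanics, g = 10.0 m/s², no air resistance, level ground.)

v₀ = 186.4 ft/s × 0.3048 = 56.8147 m/s
R = v₀² × sin(2θ) / g = 56.8147² × sin(2 × 30°) / 10.0 = 3227.91 × 0.866025 / 10.0 = 279.5 m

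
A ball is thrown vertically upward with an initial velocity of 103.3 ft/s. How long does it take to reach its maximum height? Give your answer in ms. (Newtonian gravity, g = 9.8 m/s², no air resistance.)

v₀ = 103.3 ft/s × 0.3048 = 31.4858 m/s
t_up = v₀ / g = 31.4858 / 9.8 = 3.21284 s
t_up = 3.21284 s / 0.001 = 3213 ms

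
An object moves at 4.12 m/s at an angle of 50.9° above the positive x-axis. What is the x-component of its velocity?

vₓ = v cos(θ) = 4.12 × cos(50.9°) = 2.6 m/s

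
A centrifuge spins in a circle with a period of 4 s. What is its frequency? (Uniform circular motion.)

f = 1/T = 1/4 = 0.25 Hz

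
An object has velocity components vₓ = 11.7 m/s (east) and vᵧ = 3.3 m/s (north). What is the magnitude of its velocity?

|v| = √(vₓ² + vᵧ²) = √(11.7² + 3.3²) = √(147.78) = 12.16 m/s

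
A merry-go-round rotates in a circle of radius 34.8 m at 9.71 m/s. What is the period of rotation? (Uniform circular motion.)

T = 2πr/v = 2π×34.8/9.71 = 22.52 s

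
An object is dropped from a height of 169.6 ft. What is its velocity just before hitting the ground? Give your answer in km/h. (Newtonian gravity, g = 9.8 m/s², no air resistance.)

h = 169.6 ft × 0.3048 = 51.6941 m
v = √(2gh) = √(2 × 9.8 × 51.6941) = 31.8309 m/s
v = 31.8309 m/s / 0.2777777777777778 = 114.6 km/h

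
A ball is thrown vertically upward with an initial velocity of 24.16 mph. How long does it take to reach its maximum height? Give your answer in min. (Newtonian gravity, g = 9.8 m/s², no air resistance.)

v₀ = 24.16 mph × 0.44704 = 10.8005 m/s
t_up = v₀ / g = 10.8005 / 9.8 = 1.10209 s
t_up = 1.10209 s / 60.0 = 0.01837 min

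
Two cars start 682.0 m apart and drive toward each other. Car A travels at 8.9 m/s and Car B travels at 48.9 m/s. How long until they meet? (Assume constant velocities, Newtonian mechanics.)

Combined speed: v_combined = 8.9 + 48.9 = 57.8 m/s
Time to meet: t = d/v_combined = 682.0/57.8 = 11.8 s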